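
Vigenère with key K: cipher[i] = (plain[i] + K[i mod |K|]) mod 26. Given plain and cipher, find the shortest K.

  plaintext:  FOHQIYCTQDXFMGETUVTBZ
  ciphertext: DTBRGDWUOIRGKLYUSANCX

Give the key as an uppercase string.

  i= 0: D-F = 24 → Y
  i= 1: T-O =  5 → F
  i= 2: B-H = 20 → U
  i= 3: R-Q =  1 → B
  i= 4: G-I = 24 → Y
  i= 5: D-Y =  5 → F
  i= 6: W-C = 20 → U
  i= 7: U-T =  1 → B
  i= 8: O-Q = 24 → Y
  i= 9: I-D =  5 → F
  i=10: R-X = 20 → U
  i=11: G-F =  1 → B
  i=12: K-M = 24 → Y
  i=13: L-G =  5 → F
  i=14: Y-E = 20 → U
  i=15: U-T =  1 → B
  i=16: S-U = 24 → Y
  i=17: A-V =  5 → F
  i=18: N-T = 20 → U
  i=19: C-B =  1 → B
  i=20: X-Z = 24 → Y
  shifts repeat with period 4: YFUB

YFUB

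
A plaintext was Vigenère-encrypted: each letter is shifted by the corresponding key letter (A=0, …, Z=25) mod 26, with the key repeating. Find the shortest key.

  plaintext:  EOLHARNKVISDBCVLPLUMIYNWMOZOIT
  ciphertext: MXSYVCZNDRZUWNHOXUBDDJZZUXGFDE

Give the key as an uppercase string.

  i= 0: M-E =  8 → I
  i= 1: X-O =  9 → J
  i= 2: S-L =  7 → H
  i= 3: Y-H = 17 → R
  i= 4: V-A = 21 → V
  i= 5: C-R = 11 → L
  i= 6: Z-N = 12 → M
  i= 7: N-K =  3 → D
  i= 8: D-V =  8 → I
  i= 9: R-I =  9 → J
  i=10: Z-S =  7 → H
  i=11: U-D = 17 → R
  i=12: W-B = 21 → V
  i=13: N-C = 11 → L
  i=14: H-V = 12 → M
  i=15: O-L =  3 → D
  i=16: X-P =  8 → I
  i=17: U-L =  9 → J
  i=18: B-U =  7 → H
  i=19: D-M = 17 → R
  i=20: D-I = 21 → V
  i=21: J-Y = 11 → L
  i=22: Z-N = 12 → M
  i=23: Z-W =  3 → D
  i=24: U-M =  8 → I
  i=25: X-O =  9 → J
  i=26: G-Z =  7 → H
  i=27: F-O = 17 → R
  i=28: D-I = 21 → V
  i=29: E-T = 11 → L
  shifts repeat with period 8: IJHRVLMD

IJHRVLMD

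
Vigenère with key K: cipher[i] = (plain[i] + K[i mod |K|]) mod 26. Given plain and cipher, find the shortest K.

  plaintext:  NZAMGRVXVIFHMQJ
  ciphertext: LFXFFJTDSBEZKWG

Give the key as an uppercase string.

YGXTZS

  i= 0: L-N = 24 → Y
  i= 1: F-Z =  6 → G
  i= 2: X-A = 23 → X
  i= 3: F-M = 19 → T
  i= 4: F-G = 25 → Z
  i= 5: J-R = 18 → S
  i= 6: T-V = 24 → Y
  i= 7: D-X =  6 → G
  i= 8: S-V = 23 → X
  i= 9: B-I = 19 → T
  i=10: E-F = 25 → Z
  i=11: Z-H = 18 → S
  i=12: K-M = 24 → Y
  i=13: W-Q =  6 → G
  i=14: G-J = 23 → X
  shifts repeat with period 6: YGXTZS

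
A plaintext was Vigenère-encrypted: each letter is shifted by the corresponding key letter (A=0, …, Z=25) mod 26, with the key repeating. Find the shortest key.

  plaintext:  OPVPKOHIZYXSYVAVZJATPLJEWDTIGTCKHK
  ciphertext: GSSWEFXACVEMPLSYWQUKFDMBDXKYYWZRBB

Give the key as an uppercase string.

  i= 0: G-O = 18 → S
  i= 1: S-P =  3 → D
  i= 2: S-V = 23 → X
  i= 3: W-P =  7 → H
  i= 4: E-K = 20 → U
  i= 5: F-O = 17 → R
  i= 6: X-H = 16 → Q
  i= 7: A-I = 18 → S
  i= 8: C-Z =  3 → D
  i= 9: V-Y = 23 → X
  i=10: E-X =  7 → H
  i=11: M-S = 20 → U
  i=12: P-Y = 17 → R
  i=13: L-V = 16 → Q
  i=14: S-A = 18 → S
  i=15: Y-V =  3 → D
  i=16: W-Z = 23 → X
  i=17: Q-J =  7 → H
  i=18: U-A = 20 → U
  i=19: K-T = 17 → R
  i=20: F-P = 16 → Q
  i=21: D-L = 18 → S
  i=22: M-J =  3 → D
  i=23: B-E = 23 → X
  i=24: D-W =  7 → H
  i=25: X-D = 20 → U
  i=26: K-T = 17 → R
  i=27: Y-I = 16 → Q
  i=28: Y-G = 18 → S
  i=29: W-T =  3 → D
  i=30: Z-C = 23 → X
  i=31: R-K =  7 → H
  i=32: B-H = 20 → U
  i=33: B-K = 17 → R
  shifts repeat with period 7: SDXHURQ

SDXHURQ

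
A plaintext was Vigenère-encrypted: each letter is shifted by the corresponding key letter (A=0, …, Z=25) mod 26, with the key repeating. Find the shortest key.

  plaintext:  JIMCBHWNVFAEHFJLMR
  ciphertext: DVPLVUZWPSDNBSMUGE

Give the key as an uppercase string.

UNDJ

  i= 0: D-J = 20 → U
  i= 1: V-I = 13 → N
  i= 2: P-M =  3 → D
  i= 3: L-C =  9 → J
  i= 4: V-B = 20 → U
  i= 5: U-H = 13 → N
  i= 6: Z-W =  3 → D
  i= 7: W-N =  9 → J
  i= 8: P-V = 20 → U
  i= 9: S-F = 13 → N
  i=10: D-A =  3 → D
  i=11: N-E =  9 → J
  i=12: B-H = 20 → U
  i=13: S-F = 13 → N
  i=14: M-J =  3 → D
  i=15: U-L =  9 → J
  i=16: G-M = 20 → U
  i=17: E-R = 13 → N
  shifts repeat with period 4: UNDJ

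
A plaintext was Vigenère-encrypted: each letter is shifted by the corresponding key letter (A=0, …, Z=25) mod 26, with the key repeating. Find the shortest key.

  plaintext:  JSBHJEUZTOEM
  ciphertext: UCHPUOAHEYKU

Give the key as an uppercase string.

LKGI

  i= 0: U-J = 11 → L
  i= 1: C-S = 10 → K
  i= 2: H-B =  6 → G
  i= 3: P-H =  8 → I
  i= 4: U-J = 11 → L
  i= 5: O-E = 10 → K
  i= 6: A-U =  6 → G
  i= 7: H-Z =  8 → I
  i= 8: E-T = 11 → L
  i= 9: Y-O = 10 → K
  i=10: K-E =  6 → G
  i=11: U-M =  8 → I
  shifts repeat with period 4: LKGI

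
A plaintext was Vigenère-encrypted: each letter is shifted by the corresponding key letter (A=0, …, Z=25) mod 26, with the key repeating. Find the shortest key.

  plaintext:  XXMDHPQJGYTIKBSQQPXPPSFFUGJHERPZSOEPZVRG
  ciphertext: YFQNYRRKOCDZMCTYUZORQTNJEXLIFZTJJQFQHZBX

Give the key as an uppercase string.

  i= 0: Y-X =  1 → B
  i= 1: F-X =  8 → I
  i= 2: Q-M =  4 → E
  i= 3: N-D = 10 → K
  i= 4: Y-H = 17 → R
  i= 5: R-P =  2 → C
  i= 6: R-Q =  1 → B
  i= 7: K-J =  1 → B
  i= 8: O-G =  8 → I
  i= 9: C-Y =  4 → E
  i=10: D-T = 10 → K
  i=11: Z-I = 17 → R
  i=12: M-K =  2 → C
  i=13: C-B =  1 → B
  i=14: T-S =  1 → B
  i=15: Y-Q =  8 → I
  i=16: U-Q =  4 → E
  i=17: Z-P = 10 → K
  i=18: O-X = 17 → R
  i=19: R-P =  2 → C
  i=20: Q-P =  1 → B
  i=21: T-S =  1 → B
  i=22: N-F =  8 → I
  i=23: J-F =  4 → E
  i=24: E-U = 10 → K
  i=25: X-G = 17 → R
  i=26: L-J =  2 → C
  i=27: I-H =  1 → B
  i=28: F-E =  1 → B
  i=29: Z-R =  8 → I
  i=30: T-P =  4 → E
  i=31: J-Z = 10 → K
  i=32: J-S = 17 → R
  i=33: Q-O =  2 → C
  i=34: F-E =  1 → B
  i=35: Q-P =  1 → B
  i=36: H-Z =  8 → I
  i=37: Z-V =  4 → E
  i=38: B-R = 10 → K
  i=39: X-G = 17 → R
  shifts repeat with period 7: BIEKRCB

BIEKRCB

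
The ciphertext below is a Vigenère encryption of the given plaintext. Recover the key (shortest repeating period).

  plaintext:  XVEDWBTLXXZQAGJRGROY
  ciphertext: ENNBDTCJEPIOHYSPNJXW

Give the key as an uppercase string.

HSJY

  i= 0: E-X =  7 → H
  i= 1: N-V = 18 → S
  i= 2: N-E =  9 → J
  i= 3: B-D = 24 → Y
  i= 4: D-W =  7 → H
  i= 5: T-B = 18 → S
  i= 6: C-T =  9 → J
  i= 7: J-L = 24 → Y
  i= 8: E-X =  7 → H
  i= 9: P-X = 18 → S
  i=10: I-Z =  9 → J
  i=11: O-Q = 24 → Y
  i=12: H-A =  7 → H
  i=13: Y-G = 18 → S
  i=14: S-J =  9 → J
  i=15: P-R = 24 → Y
  i=16: N-G =  7 → H
  i=17: J-R = 18 → S
  i=18: X-O =  9 → J
  i=19: W-Y = 24 → Y
  shifts repeat with period 4: HSJY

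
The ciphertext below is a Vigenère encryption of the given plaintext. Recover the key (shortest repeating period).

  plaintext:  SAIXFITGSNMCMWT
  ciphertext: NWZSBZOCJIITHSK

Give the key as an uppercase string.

VWR

  i= 0: N-S = 21 → V
  i= 1: W-A = 22 → W
  i= 2: Z-I = 17 → R
  i= 3: S-X = 21 → V
  i= 4: B-F = 22 → W
  i= 5: Z-I = 17 → R
  i= 6: O-T = 21 → V
  i= 7: C-G = 22 → W
  i= 8: J-S = 17 → R
  i= 9: I-N = 21 → V
  i=10: I-M = 22 → W
  i=11: T-C = 17 → R
  i=12: H-M = 21 → V
  i=13: S-W = 22 → W
  i=14: K-T = 17 → R
  shifts repeat with period 3: VWR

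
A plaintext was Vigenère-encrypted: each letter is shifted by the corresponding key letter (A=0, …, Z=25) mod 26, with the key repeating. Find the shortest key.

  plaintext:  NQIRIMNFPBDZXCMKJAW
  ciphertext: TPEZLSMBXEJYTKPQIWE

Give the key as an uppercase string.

GZWID

  i= 0: T-N =  6 → G
  i= 1: P-Q = 25 → Z
  i= 2: E-I = 22 → W
  i= 3: Z-R =  8 → I
  i= 4: L-I =  3 → D
  i= 5: S-M =  6 → G
  i= 6: M-N = 25 → Z
  i= 7: B-F = 22 → W
  i= 8: X-P =  8 → I
  i= 9: E-B =  3 → D
  i=10: J-D =  6 → G
  i=11: Y-Z = 25 → Z
  i=12: T-X = 22 → W
  i=13: K-C =  8 → I
  i=14: P-M =  3 → D
  i=15: Q-K =  6 → G
  i=16: I-J = 25 → Z
  i=17: W-A = 22 → W
  i=18: E-W =  8 → I
  shifts repeat with period 5: GZWID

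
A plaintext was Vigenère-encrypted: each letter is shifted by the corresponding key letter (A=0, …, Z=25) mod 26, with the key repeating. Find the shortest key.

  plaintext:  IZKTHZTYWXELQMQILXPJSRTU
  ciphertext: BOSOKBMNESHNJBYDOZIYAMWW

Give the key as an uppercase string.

  i= 0: B-I = 19 → T
  i= 1: O-Z = 15 → P
  i= 2: S-K =  8 → I
  i= 3: O-T = 21 → V
  i= 4: K-H =  3 → D
  i= 5: B-Z =  2 → C
  i= 6: M-T = 19 → T
  i= 7: N-Y = 15 → P
  i= 8: E-W =  8 → I
  i= 9: S-X = 21 → V
  i=10: H-E =  3 → D
  i=11: N-L =  2 → C
  i=12: J-Q = 19 → T
  i=13: B-M = 15 → P
  i=14: Y-Q =  8 → I
  i=15: D-I = 21 → V
  i=16: O-L =  3 → D
  i=17: Z-X =  2 → C
  i=18: I-P = 19 → T
  i=19: Y-J = 15 → P
  i=20: A-S =  8 → I
  i=21: M-R = 21 → V
  i=22: W-T =  3 → D
  i=23: W-U =  2 → C
  shifts repeat with period 6: TPIVDC

TPIVDC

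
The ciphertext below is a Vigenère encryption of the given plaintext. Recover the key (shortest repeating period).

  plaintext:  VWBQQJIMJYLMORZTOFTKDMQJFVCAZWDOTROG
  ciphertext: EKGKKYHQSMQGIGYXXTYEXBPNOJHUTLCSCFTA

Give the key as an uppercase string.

JOFUUPZE

  i= 0: E-V =  9 → J
  i= 1: K-W = 14 → O
  i= 2: G-B =  5 → F
  i= 3: K-Q = 20 → U
  i= 4: K-Q = 20 → U
  i= 5: Y-J = 15 → P
  i= 6: H-I = 25 → Z
  i= 7: Q-M =  4 → E
  i= 8: S-J =  9 → J
  i= 9: M-Y = 14 → O
  i=10: Q-L =  5 → F
  i=11: G-M = 20 → U
  i=12: I-O = 20 → U
  i=13: G-R = 15 → P
  i=14: Y-Z = 25 → Z
  i=15: X-T =  4 → E
  i=16: X-O =  9 → J
  i=17: T-F = 14 → O
  i=18: Y-T =  5 → F
  i=19: E-K = 20 → U
  i=20: X-D = 20 → U
  i=21: B-M = 15 → P
  i=22: P-Q = 25 → Z
  i=23: N-J =  4 → E
  i=24: O-F =  9 → J
  i=25: J-V = 14 → O
  i=26: H-C =  5 → F
  i=27: U-A = 20 → U
  i=28: T-Z = 20 → U
  i=29: L-W = 15 → P
  i=30: C-D = 25 → Z
  i=31: S-O =  4 → E
  i=32: C-T =  9 → J
  i=33: F-R = 14 → O
  i=34: T-O =  5 → F
  i=35: A-G = 20 → U
  shifts repeat with period 8: JOFUUPZE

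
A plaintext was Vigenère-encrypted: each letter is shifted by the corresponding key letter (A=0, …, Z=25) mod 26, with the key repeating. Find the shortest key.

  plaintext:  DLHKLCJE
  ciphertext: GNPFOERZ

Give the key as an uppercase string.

  i= 0: G-D =  3 → D
  i= 1: N-L =  2 → C
  i= 2: P-H =  8 → I
  i= 3: F-K = 21 → V
  i= 4: O-L =  3 → D
  i= 5: E-C =  2 → C
  i= 6: R-J =  8 → I
  i= 7: Z-E = 21 → V
  shifts repeat with period 4: DCIV

DCIV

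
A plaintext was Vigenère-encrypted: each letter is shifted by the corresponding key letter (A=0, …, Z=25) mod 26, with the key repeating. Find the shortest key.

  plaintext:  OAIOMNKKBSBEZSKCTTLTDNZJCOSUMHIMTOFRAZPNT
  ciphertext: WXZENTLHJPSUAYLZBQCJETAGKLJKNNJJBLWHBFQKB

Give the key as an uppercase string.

  i= 0: W-O =  8 → I
  i= 1: X-A = 23 → X
  i= 2: Z-I = 17 → R
  i= 3: E-O = 16 → Q
  i= 4: N-M =  1 → B
  i= 5: T-N =  6 → G
  i= 6: L-K =  1 → B
  i= 7: H-K = 23 → X
  i= 8: J-B =  8 → I
  i= 9: P-S = 23 → X
  i=10: S-B = 17 → R
  i=11: U-E = 16 → Q
  i=12: A-Z =  1 → B
  i=13: Y-S =  6 → G
  i=14: L-K =  1 → B
  i=15: Z-C = 23 → X
  i=16: B-T =  8 → I
  i=17: Q-T = 23 → X
  i=18: C-L = 17 → R
  i=19: J-T = 16 → Q
  i=20: E-D =  1 → B
  i=21: T-N =  6 → G
  i=22: A-Z =  1 → B
  i=23: G-J = 23 → X
  i=24: K-C =  8 → I
  i=25: L-O = 23 → X
  i=26: J-S = 17 → R
  i=27: K-U = 16 → Q
  i=28: N-M =  1 → B
  i=29: N-H =  6 → G
  i=30: J-I =  1 → B
  i=31: J-M = 23 → X
  i=32: B-T =  8 → I
  i=33: L-O = 23 → X
  i=34: W-F = 17 → R
  i=35: H-R = 16 → Q
  i=36: B-A =  1 → B
  i=37: F-Z =  6 → G
  i=38: Q-P =  1 → B
  i=39: K-N = 23 → X
  i=40: B-T =  8 → I
  shifts repeat with period 8: IXRQBGBX

IXRQBGBX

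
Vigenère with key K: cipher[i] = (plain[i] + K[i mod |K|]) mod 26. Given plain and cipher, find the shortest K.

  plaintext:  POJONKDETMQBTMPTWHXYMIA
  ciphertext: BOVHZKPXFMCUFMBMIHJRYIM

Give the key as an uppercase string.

  i= 0: B-P = 12 → M
  i= 1: O-O =  0 → A
  i= 2: V-J = 12 → M
  i= 3: H-O = 19 → T
  i= 4: Z-N = 12 → M
  i= 5: K-K =  0 → A
  i= 6: P-D = 12 → M
  i= 7: X-E = 19 → T
  i= 8: F-T = 12 → M
  i= 9: M-M =  0 → A
  i=10: C-Q = 12 → M
  i=11: U-B = 19 → T
  i=12: F-T = 12 → M
  i=13: M-M =  0 → A
  i=14: B-P = 12 → M
  i=15: M-T = 19 → T
  i=16: I-W = 12 → M
  i=17: H-H =  0 → A
  i=18: J-X = 12 → M
  i=19: R-Y = 19 → T
  i=20: Y-M = 12 → M
  i=21: I-I =  0 → A
  i=22: M-A = 12 → M
  shifts repeat with period 4: MAMT

MAMT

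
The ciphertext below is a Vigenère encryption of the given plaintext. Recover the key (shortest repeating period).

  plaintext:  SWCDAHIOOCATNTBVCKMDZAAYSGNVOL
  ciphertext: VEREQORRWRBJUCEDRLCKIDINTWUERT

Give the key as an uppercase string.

DIPBQHJ

  i= 0: V-S =  3 → D
  i= 1: E-W =  8 → I
  i= 2: R-C = 15 → P
  i= 3: E-D =  1 → B
  i= 4: Q-A = 16 → Q
  i= 5: O-H =  7 → H
  i= 6: R-I =  9 → J
  i= 7: R-O =  3 → D
  i= 8: W-O =  8 → I
  i= 9: R-C = 15 → P
  i=10: B-A =  1 → B
  i=11: J-T = 16 → Q
  i=12: U-N =  7 → H
  i=13: C-T =  9 → J
  i=14: E-B =  3 → D
  i=15: D-V =  8 → I
  i=16: R-C = 15 → P
  i=17: L-K =  1 → B
  i=18: C-M = 16 → Q
  i=19: K-D =  7 → H
  i=20: I-Z =  9 → J
  i=21: D-A =  3 → D
  i=22: I-A =  8 → I
  i=23: N-Y = 15 → P
  i=24: T-S =  1 → B
  i=25: W-G = 16 → Q
  i=26: U-N =  7 → H
  i=27: E-V =  9 → J
  i=28: R-O =  3 → D
  i=29: T-L =  8 → I
  shifts repeat with period 7: DIPBQHJ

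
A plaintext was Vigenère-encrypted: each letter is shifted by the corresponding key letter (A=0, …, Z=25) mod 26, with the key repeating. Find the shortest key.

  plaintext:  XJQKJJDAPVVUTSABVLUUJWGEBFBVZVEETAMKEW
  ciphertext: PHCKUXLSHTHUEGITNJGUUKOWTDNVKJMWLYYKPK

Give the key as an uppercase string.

  i= 0: P-X = 18 → S
  i= 1: H-J = 24 → Y
  i= 2: C-Q = 12 → M
  i= 3: K-K =  0 → A
  i= 4: U-J = 11 → L
  i= 5: X-J = 14 → O
  i= 6: L-D =  8 → I
  i= 7: S-A = 18 → S
  i= 8: H-P = 18 → S
  i= 9: T-V = 24 → Y
  i=10: H-V = 12 → M
  i=11: U-U =  0 → A
  i=12: E-T = 11 → L
  i=13: G-S = 14 → O
  i=14: I-A =  8 → I
  i=15: T-B = 18 → S
  i=16: N-V = 18 → S
  i=17: J-L = 24 → Y
  i=18: G-U = 12 → M
  i=19: U-U =  0 → A
  i=20: U-J = 11 → L
  i=21: K-W = 14 → O
  i=22: O-G =  8 → I
  i=23: W-E = 18 → S
  i=24: T-B = 18 → S
  i=25: D-F = 24 → Y
  i=26: N-B = 12 → M
  i=27: V-V =  0 → A
  i=28: K-Z = 11 → L
  i=29: J-V = 14 → O
  i=30: M-E =  8 → I
  i=31: W-E = 18 → S
  i=32: L-T = 18 → S
  i=33: Y-A = 24 → Y
  i=34: Y-M = 12 → M
  i=35: K-K =  0 → A
  i=36: P-E = 11 → L
  i=37: K-W = 14 → O
  shifts repeat with period 8: SYMALOIS

SYMALOIS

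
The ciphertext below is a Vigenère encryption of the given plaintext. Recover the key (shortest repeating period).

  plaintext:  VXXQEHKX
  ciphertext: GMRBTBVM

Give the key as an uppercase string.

  i= 0: G-V = 11 → L
  i= 1: M-X = 15 → P
  i= 2: R-X = 20 → U
  i= 3: B-Q = 11 → L
  i= 4: T-E = 15 → P
  i= 5: B-H = 20 → U
  i= 6: V-K = 11 → L
  i= 7: M-X = 15 → P
  shifts repeat with period 3: LPU

LPU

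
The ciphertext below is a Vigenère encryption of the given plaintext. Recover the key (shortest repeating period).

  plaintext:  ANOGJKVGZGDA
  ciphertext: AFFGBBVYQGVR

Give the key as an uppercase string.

ASR

  i= 0: A-A =  0 → A
  i= 1: F-N = 18 → S
  i= 2: F-O = 17 → R
  i= 3: G-G =  0 → A
  i= 4: B-J = 18 → S
  i= 5: B-K = 17 → R
  i= 6: V-V =  0 → A
  i= 7: Y-G = 18 → S
  i= 8: Q-Z = 17 → R
  i= 9: G-G =  0 → A
  i=10: V-D = 18 → S
  i=11: R-A = 17 → R
  shifts repeat with period 3: ASR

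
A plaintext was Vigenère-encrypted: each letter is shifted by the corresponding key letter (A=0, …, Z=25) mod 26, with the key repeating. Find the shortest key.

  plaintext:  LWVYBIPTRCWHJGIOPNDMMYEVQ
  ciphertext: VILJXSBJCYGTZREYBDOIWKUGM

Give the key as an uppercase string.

KMQLW

  i= 0: V-L = 10 → K
  i= 1: I-W = 12 → M
  i= 2: L-V = 16 → Q
  i= 3: J-Y = 11 → L
  i= 4: X-B = 22 → W
  i= 5: S-I = 10 → K
  i= 6: B-P = 12 → M
  i= 7: J-T = 16 → Q
  i= 8: C-R = 11 → L
  i= 9: Y-C = 22 → W
  i=10: G-W = 10 → K
  i=11: T-H = 12 → M
  i=12: Z-J = 16 → Q
  i=13: R-G = 11 → L
  i=14: E-I = 22 → W
  i=15: Y-O = 10 → K
  i=16: B-P = 12 → M
  i=17: D-N = 16 → Q
  i=18: O-D = 11 → L
  i=19: I-M = 22 → W
  i=20: W-M = 10 → K
  i=21: K-Y = 12 → M
  i=22: U-E = 16 → Q
  i=23: G-V = 11 → L
  i=24: M-Q = 22 → W
  shifts repeat with period 5: KMQLW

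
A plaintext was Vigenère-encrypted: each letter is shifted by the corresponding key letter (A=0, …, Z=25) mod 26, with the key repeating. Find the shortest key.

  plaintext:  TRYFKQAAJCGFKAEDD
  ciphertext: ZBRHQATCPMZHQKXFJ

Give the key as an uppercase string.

  i= 0: Z-T =  6 → G
  i= 1: B-R = 10 → K
  i= 2: R-Y = 19 → T
  i= 3: H-F =  2 → C
  i= 4: Q-K =  6 → G
  i= 5: A-Q = 10 → K
  i= 6: T-A = 19 → T
  i= 7: C-A =  2 → C
  i= 8: P-J =  6 → G
  i= 9: M-C = 10 → K
  i=10: Z-G = 19 → T
  i=11: H-F =  2 → C
  i=12: Q-K =  6 → G
  i=13: K-A = 10 → K
  i=14: X-E = 19 → T
  i=15: F-D =  2 → C
  i=16: J-D =  6 → G
  shifts repeat with period 4: GKTC

GKTC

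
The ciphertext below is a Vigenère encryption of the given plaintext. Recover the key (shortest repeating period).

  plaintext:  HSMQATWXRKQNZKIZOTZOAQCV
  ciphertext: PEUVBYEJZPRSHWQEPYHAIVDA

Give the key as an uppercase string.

  i= 0: P-H =  8 → I
  i= 1: E-S = 12 → M
  i= 2: U-M =  8 → I
  i= 3: V-Q =  5 → F
  i= 4: B-A =  1 → B
  i= 5: Y-T =  5 → F
  i= 6: E-W =  8 → I
  i= 7: J-X = 12 → M
  i= 8: Z-R =  8 → I
  i= 9: P-K =  5 → F
  i=10: R-Q =  1 → B
  i=11: S-N =  5 → F
  i=12: H-Z =  8 → I
  i=13: W-K = 12 → M
  i=14: Q-I =  8 → I
  i=15: E-Z =  5 → F
  i=16: P-O =  1 → B
  i=17: Y-T =  5 → F
  i=18: H-Z =  8 → I
  i=19: A-O = 12 → M
  i=20: I-A =  8 → I
  i=21: V-Q =  5 → F
  i=22: D-C =  1 → B
  i=23: A-V =  5 → F
  shifts repeat with period 6: IMIFBF

IMIFBF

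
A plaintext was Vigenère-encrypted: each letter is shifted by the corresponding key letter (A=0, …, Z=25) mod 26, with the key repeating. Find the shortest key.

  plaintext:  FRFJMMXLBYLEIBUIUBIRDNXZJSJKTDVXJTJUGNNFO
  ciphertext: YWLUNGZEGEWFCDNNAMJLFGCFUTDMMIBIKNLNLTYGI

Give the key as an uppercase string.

TFGLBUC

  i= 0: Y-F = 19 → T
  i= 1: W-R =  5 → F
  i= 2: L-F =  6 → G
  i= 3: U-J = 11 → L
  i= 4: N-M =  1 → B
  i= 5: G-M = 20 → U
  i= 6: Z-X =  2 → C
  i= 7: E-L = 19 → T
  i= 8: G-B =  5 → F
  i= 9: E-Y =  6 → G
  i=10: W-L = 11 → L
  i=11: F-E =  1 → B
  i=12: C-I = 20 → U
  i=13: D-B =  2 → C
  i=14: N-U = 19 → T
  i=15: N-I =  5 → F
  i=16: A-U =  6 → G
  i=17: M-B = 11 → L
  i=18: J-I =  1 → B
  i=19: L-R = 20 → U
  i=20: F-D =  2 → C
  i=21: G-N = 19 → T
  i=22: C-X =  5 → F
  i=23: F-Z =  6 → G
  i=24: U-J = 11 → L
  i=25: T-S =  1 → B
  i=26: D-J = 20 → U
  i=27: M-K =  2 → C
  i=28: M-T = 19 → T
  i=29: I-D =  5 → F
  i=30: B-V =  6 → G
  i=31: I-X = 11 → L
  i=32: K-J =  1 → B
  i=33: N-T = 20 → U
  i=34: L-J =  2 → C
  i=35: N-U = 19 → T
  i=36: L-G =  5 → F
  i=37: T-N =  6 → G
  i=38: Y-N = 11 → L
  i=39: G-F =  1 → B
  i=40: I-O = 20 → U
  shifts repeat with period 7: TFGLBUC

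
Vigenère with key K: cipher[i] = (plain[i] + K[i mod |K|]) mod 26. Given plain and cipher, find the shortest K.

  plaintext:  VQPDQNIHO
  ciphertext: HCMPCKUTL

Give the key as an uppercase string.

MMX

  i= 0: H-V = 12 → M
  i= 1: C-Q = 12 → M
  i= 2: M-P = 23 → X
  i= 3: P-D = 12 → M
  i= 4: C-Q = 12 → M
  i= 5: K-N = 23 → X
  i= 6: U-I = 12 → M
  i= 7: T-H = 12 → M
  i= 8: L-O = 23 → X
  shifts repeat with period 3: MMX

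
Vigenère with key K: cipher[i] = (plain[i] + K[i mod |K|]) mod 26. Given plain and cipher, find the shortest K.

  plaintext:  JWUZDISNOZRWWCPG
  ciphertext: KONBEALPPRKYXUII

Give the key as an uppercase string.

BSTC

  i= 0: K-J =  1 → B
  i= 1: O-W = 18 → S
  i= 2: N-U = 19 → T
  i= 3: B-Z =  2 → C
  i= 4: E-D =  1 → B
  i= 5: A-I = 18 → S
  i= 6: L-S = 19 → T
  i= 7: P-N =  2 → C
  i= 8: P-O =  1 → B
  i= 9: R-Z = 18 → S
  i=10: K-R = 19 → T
  i=11: Y-W =  2 → C
  i=12: X-W =  1 → B
  i=13: U-C = 18 → S
  i=14: I-P = 19 → T
  i=15: I-G =  2 → C
  shifts repeat with period 4: BSTC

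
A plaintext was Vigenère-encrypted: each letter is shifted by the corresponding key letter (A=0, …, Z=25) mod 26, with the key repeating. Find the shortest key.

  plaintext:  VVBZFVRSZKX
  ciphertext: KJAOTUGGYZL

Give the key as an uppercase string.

  i= 0: K-V = 15 → P
  i= 1: J-V = 14 → O
  i= 2: A-B = 25 → Z
  i= 3: O-Z = 15 → P
  i= 4: T-F = 14 → O
  i= 5: U-V = 25 → Z
  i= 6: G-R = 15 → P
  i= 7: G-S = 14 → O
  i= 8: Y-Z = 25 → Z
  i= 9: Z-K = 15 → P
  i=10: L-X = 14 → O
  shifts repeat with period 3: POZ

POZ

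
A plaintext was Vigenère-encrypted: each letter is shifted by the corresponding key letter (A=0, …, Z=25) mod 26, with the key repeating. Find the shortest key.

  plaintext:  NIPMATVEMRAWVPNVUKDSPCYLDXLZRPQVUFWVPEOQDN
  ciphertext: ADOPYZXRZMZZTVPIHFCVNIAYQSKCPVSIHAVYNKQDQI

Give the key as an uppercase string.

NVZDYGCN

  i= 0: A-N = 13 → N
  i= 1: D-I = 21 → V
  i= 2: O-P = 25 → Z
  i= 3: P-M =  3 → D
  i= 4: Y-A = 24 → Y
  i= 5: Z-T =  6 → G
  i= 6: X-V =  2 → C
  i= 7: R-E = 13 → N
  i= 8: Z-M = 13 → N
  i= 9: M-R = 21 → V
  i=10: Z-A = 25 → Z
  i=11: Z-W =  3 → D
  i=12: T-V = 24 → Y
  i=13: V-P =  6 → G
  i=14: P-N =  2 → C
  i=15: I-V = 13 → N
  i=16: H-U = 13 → N
  i=17: F-K = 21 → V
  i=18: C-D = 25 → Z
  i=19: V-S =  3 → D
  i=20: N-P = 24 → Y
  i=21: I-C =  6 → G
  i=22: A-Y =  2 → C
  i=23: Y-L = 13 → N
  i=24: Q-D = 13 → N
  i=25: S-X = 21 → V
  i=26: K-L = 25 → Z
  i=27: C-Z =  3 → D
  i=28: P-R = 24 → Y
  i=29: V-P =  6 → G
  i=30: S-Q =  2 → C
  i=31: I-V = 13 → N
  i=32: H-U = 13 → N
  i=33: A-F = 21 → V
  i=34: V-W = 25 → Z
  i=35: Y-V =  3 → D
  i=36: N-P = 24 → Y
  i=37: K-E =  6 → G
  i=38: Q-O =  2 → C
  i=39: D-Q = 13 → N
  i=40: Q-D = 13 → N
  i=41: I-N = 21 → V
  shifts repeat with period 8: NVZDYGCN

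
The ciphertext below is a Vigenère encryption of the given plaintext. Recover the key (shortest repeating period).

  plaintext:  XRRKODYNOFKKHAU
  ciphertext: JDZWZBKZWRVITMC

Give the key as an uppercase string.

MMIMLY

  i= 0: J-X = 12 → M
  i= 1: D-R = 12 → M
  i= 2: Z-R =  8 → I
  i= 3: W-K = 12 → M
  i= 4: Z-O = 11 → L
  i= 5: B-D = 24 → Y
  i= 6: K-Y = 12 → M
  i= 7: Z-N = 12 → M
  i= 8: W-O =  8 → I
  i= 9: R-F = 12 → M
  i=10: V-K = 11 → L
  i=11: I-K = 24 → Y
  i=12: T-H = 12 → M
  i=13: M-A = 12 → M
  i=14: C-U =  8 → I
  shifts repeat with period 6: MMIMLY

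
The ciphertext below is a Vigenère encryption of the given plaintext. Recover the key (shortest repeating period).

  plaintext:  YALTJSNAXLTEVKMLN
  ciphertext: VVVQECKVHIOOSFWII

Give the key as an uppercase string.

  i= 0: V-Y = 23 → X
  i= 1: V-A = 21 → V
  i= 2: V-L = 10 → K
  i= 3: Q-T = 23 → X
  i= 4: E-J = 21 → V
  i= 5: C-S = 10 → K
  i= 6: K-N = 23 → X
  i= 7: V-A = 21 → V
  i= 8: H-X = 10 → K
  i= 9: I-L = 23 → X
  i=10: O-T = 21 → V
  i=11: O-E = 10 → K
  i=12: S-V = 23 → X
  i=13: F-K = 21 → V
  i=14: W-M = 10 → K
  i=15: I-L = 23 → X
  i=16: I-N = 21 → V
  shifts repeat with period 3: XVK

XVK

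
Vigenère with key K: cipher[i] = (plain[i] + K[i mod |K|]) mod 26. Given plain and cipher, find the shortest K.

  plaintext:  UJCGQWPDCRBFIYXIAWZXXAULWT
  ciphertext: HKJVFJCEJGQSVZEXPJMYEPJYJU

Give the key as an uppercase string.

  i= 0: H-U = 13 → N
  i= 1: K-J =  1 → B
  i= 2: J-C =  7 → H
  i= 3: V-G = 15 → P
  i= 4: F-Q = 15 → P
  i= 5: J-W = 13 → N
  i= 6: C-P = 13 → N
  i= 7: E-D =  1 → B
  i= 8: J-C =  7 → H
  i= 9: G-R = 15 → P
  i=10: Q-B = 15 → P
  i=11: S-F = 13 → N
  i=12: V-I = 13 → N
  i=13: Z-Y =  1 → B
  i=14: E-X =  7 → H
  i=15: X-I = 15 → P
  i=16: P-A = 15 → P
  i=17: J-W = 13 → N
  i=18: M-Z = 13 → N
  i=19: Y-X =  1 → B
  i=20: E-X =  7 → H
  i=21: P-A = 15 → P
  i=22: J-U = 15 → P
  i=23: Y-L = 13 → N
  i=24: J-W = 13 → N
  i=25: U-T =  1 → B
  shifts repeat with period 6: NBHPPN

NBHPPN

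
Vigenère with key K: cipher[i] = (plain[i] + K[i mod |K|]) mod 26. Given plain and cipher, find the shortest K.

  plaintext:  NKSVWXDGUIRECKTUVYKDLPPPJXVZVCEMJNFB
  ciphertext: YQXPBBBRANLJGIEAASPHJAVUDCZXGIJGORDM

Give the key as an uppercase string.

LGFUFEY

  i= 0: Y-N = 11 → L
  i= 1: Q-K =  6 → G
  i= 2: X-S =  5 → F
  i= 3: P-V = 20 → U
  i= 4: B-W =  5 → F
  i= 5: B-X =  4 → E
  i= 6: B-D = 24 → Y
  i= 7: R-G = 11 → L
  i= 8: A-U =  6 → G
  i= 9: N-I =  5 → F
  i=10: L-R = 20 → U
  i=11: J-E =  5 → F
  i=12: G-C =  4 → E
  i=13: I-K = 24 → Y
  i=14: E-T = 11 → L
  i=15: A-U =  6 → G
  i=16: A-V =  5 → F
  i=17: S-Y = 20 → U
  i=18: P-K =  5 → F
  i=19: H-D =  4 → E
  i=20: J-L = 24 → Y
  i=21: A-P = 11 → L
  i=22: V-P =  6 → G
  i=23: U-P =  5 → F
  i=24: D-J = 20 → U
  i=25: C-X =  5 → F
  i=26: Z-V =  4 → E
  i=27: X-Z = 24 → Y
  i=28: G-V = 11 → L
  i=29: I-C =  6 → G
  i=30: J-E =  5 → F
  i=31: G-M = 20 → U
  i=32: O-J =  5 → F
  i=33: R-N =  4 → E
  i=34: D-F = 24 → Y
  i=35: M-B = 11 → L
  shifts repeat with period 7: LGFUFEY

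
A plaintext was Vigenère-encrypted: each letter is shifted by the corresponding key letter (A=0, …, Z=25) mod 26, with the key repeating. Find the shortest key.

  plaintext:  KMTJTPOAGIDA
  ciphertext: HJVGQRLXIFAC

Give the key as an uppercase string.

XXC

  i= 0: H-K = 23 → X
  i= 1: J-M = 23 → X
  i= 2: V-T =  2 → C
  i= 3: G-J = 23 → X
  i= 4: Q-T = 23 → X
  i= 5: R-P =  2 → C
  i= 6: L-O = 23 → X
  i= 7: X-A = 23 → X
  i= 8: I-G =  2 → C
  i= 9: F-I = 23 → X
  i=10: A-D = 23 → X
  i=11: C-A =  2 → C
  shifts repeat with period 3: XXC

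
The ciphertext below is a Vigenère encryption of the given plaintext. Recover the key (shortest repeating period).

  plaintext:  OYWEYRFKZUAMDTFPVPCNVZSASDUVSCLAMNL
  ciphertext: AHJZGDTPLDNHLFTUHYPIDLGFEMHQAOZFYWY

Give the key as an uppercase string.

MJNVIMOF

  i= 0: A-O = 12 → M
  i= 1: H-Y =  9 → J
  i= 2: J-W = 13 → N
  i= 3: Z-E = 21 → V
  i= 4: G-Y =  8 → I
  i= 5: D-R = 12 → M
  i= 6: T-F = 14 → O
  i= 7: P-K =  5 → F
  i= 8: L-Z = 12 → M
  i= 9: D-U =  9 → J
  i=10: N-A = 13 → N
  i=11: H-M = 21 → V
  i=12: L-D =  8 → I
  i=13: F-T = 12 → M
  i=14: T-F = 14 → O
  i=15: U-P =  5 → F
  i=16: H-V = 12 → M
  i=17: Y-P =  9 → J
  i=18: P-C = 13 → N
  i=19: I-N = 21 → V
  i=20: D-V =  8 → I
  i=21: L-Z = 12 → M
  i=22: G-S = 14 → O
  i=23: F-A =  5 → F
  i=24: E-S = 12 → M
  i=25: M-D =  9 → J
  i=26: H-U = 13 → N
  i=27: Q-V = 21 → V
  i=28: A-S =  8 → I
  i=29: O-C = 12 → M
  i=30: Z-L = 14 → O
  i=31: F-A =  5 → F
  i=32: Y-M = 12 → M
  i=33: W-N =  9 → J
  i=34: Y-L = 13 → N
  shifts repeat with period 8: MJNVIMOF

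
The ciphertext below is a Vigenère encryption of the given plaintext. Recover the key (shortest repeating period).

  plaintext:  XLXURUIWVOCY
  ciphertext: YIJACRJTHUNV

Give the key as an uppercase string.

BXMGLX

  i= 0: Y-X =  1 → B
  i= 1: I-L = 23 → X
  i= 2: J-X = 12 → M
  i= 3: A-U =  6 → G
  i= 4: C-R = 11 → L
  i= 5: R-U = 23 → X
  i= 6: J-I =  1 → B
  i= 7: T-W = 23 → X
  i= 8: H-V = 12 → M
  i= 9: U-O =  6 → G
  i=10: N-C = 11 → L
  i=11: V-Y = 23 → X
  shifts repeat with period 6: BXMGLX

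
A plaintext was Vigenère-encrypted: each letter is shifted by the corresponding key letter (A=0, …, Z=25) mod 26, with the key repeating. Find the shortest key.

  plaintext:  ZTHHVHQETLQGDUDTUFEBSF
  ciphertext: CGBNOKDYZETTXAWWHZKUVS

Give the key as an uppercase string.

  i= 0: C-Z =  3 → D
  i= 1: G-T = 13 → N
  i= 2: B-H = 20 → U
  i= 3: N-H =  6 → G
  i= 4: O-V = 19 → T
  i= 5: K-H =  3 → D
  i= 6: D-Q = 13 → N
  i= 7: Y-E = 20 → U
  i= 8: Z-T =  6 → G
  i= 9: E-L = 19 → T
  i=10: T-Q =  3 → D
  i=11: T-G = 13 → N
  i=12: X-D = 20 → U
  i=13: A-U =  6 → G
  i=14: W-D = 19 → T
  i=15: W-T =  3 → D
  i=16: H-U = 13 → N
  i=17: Z-F = 20 → U
  i=18: K-E =  6 → G
  i=19: U-B = 19 → T
  i=20: V-S =  3 → D
  i=21: S-F = 13 → N
  shifts repeat with period 5: DNUGT

DNUGT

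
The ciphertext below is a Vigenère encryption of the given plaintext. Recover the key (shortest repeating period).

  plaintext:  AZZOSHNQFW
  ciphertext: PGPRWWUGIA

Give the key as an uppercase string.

PHQDE

  i= 0: P-A = 15 → P
  i= 1: G-Z =  7 → H
  i= 2: P-Z = 16 → Q
  i= 3: R-O =  3 → D
  i= 4: W-S =  4 → E
  i= 5: W-H = 15 → P
  i= 6: U-N =  7 → H
  i= 7: G-Q = 16 → Q
  i= 8: I-F =  3 → D
  i= 9: A-W =  4 → E
  shifts repeat with period 5: PHQDE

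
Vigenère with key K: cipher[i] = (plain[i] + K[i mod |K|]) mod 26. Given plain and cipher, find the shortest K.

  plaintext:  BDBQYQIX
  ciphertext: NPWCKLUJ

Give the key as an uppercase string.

  i= 0: N-B = 12 → M
  i= 1: P-D = 12 → M
  i= 2: W-B = 21 → V
  i= 3: C-Q = 12 → M
  i= 4: K-Y = 12 → M
  i= 5: L-Q = 21 → V
  i= 6: U-I = 12 → M
  i= 7: J-X = 12 → M
  shifts repeat with period 3: MMV

MMV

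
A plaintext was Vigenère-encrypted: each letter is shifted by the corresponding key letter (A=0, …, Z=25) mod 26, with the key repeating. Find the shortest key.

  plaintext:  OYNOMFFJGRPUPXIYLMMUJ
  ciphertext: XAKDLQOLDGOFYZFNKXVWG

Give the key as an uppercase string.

JCXPZL

  i= 0: X-O =  9 → J
  i= 1: A-Y =  2 → C
  i= 2: K-N = 23 → X
  i= 3: D-O = 15 → P
  i= 4: L-M = 25 → Z
  i= 5: Q-F = 11 → L
  i= 6: O-F =  9 → J
  i= 7: L-J =  2 → C
  i= 8: D-G = 23 → X
  i= 9: G-R = 15 → P
  i=10: O-P = 25 → Z
  i=11: F-U = 11 → L
  i=12: Y-P =  9 → J
  i=13: Z-X =  2 → C
  i=14: F-I = 23 → X
  i=15: N-Y = 15 → P
  i=16: K-L = 25 → Z
  i=17: X-M = 11 → L
  i=18: V-M =  9 → J
  i=19: W-U =  2 → C
  i=20: G-J = 23 → X
  shifts repeat with period 6: JCXPZL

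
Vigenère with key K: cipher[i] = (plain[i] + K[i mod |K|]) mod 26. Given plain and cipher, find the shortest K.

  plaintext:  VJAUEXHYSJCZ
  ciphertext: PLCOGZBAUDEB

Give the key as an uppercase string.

  i= 0: P-V = 20 → U
  i= 1: L-J =  2 → C
  i= 2: C-A =  2 → C
  i= 3: O-U = 20 → U
  i= 4: G-E =  2 → C
  i= 5: Z-X =  2 → C
  i= 6: B-H = 20 → U
  i= 7: A-Y =  2 → C
  i= 8: U-S =  2 → C
  i= 9: D-J = 20 → U
  i=10: E-C =  2 → C
  i=11: B-Z =  2 → C
  shifts repeat with period 3: UCC

UCC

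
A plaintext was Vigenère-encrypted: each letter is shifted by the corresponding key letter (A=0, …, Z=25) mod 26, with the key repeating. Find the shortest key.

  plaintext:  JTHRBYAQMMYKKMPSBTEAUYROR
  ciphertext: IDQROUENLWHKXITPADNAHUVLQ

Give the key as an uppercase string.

  i= 0: I-J = 25 → Z
  i= 1: D-T = 10 → K
  i= 2: Q-H =  9 → J
  i= 3: R-R =  0 → A
  i= 4: O-B = 13 → N
  i= 5: U-Y = 22 → W
  i= 6: E-A =  4 → E
  i= 7: N-Q = 23 → X
  i= 8: L-M = 25 → Z
  i= 9: W-M = 10 → K
  i=10: H-Y =  9 → J
  i=11: K-K =  0 → A
  i=12: X-K = 13 → N
  i=13: I-M = 22 → W
  i=14: T-P =  4 → E
  i=15: P-S = 23 → X
  i=16: A-B = 25 → Z
  i=17: D-T = 10 → K
  i=18: N-E =  9 → J
  i=19: A-A =  0 → A
  i=20: H-U = 13 → N
  i=21: U-Y = 22 → W
  i=22: V-R =  4 → E
  i=23: L-O = 23 → X
  i=24: Q-R = 25 → Z
  shifts repeat with period 8: ZKJANWEX

ZKJANWEX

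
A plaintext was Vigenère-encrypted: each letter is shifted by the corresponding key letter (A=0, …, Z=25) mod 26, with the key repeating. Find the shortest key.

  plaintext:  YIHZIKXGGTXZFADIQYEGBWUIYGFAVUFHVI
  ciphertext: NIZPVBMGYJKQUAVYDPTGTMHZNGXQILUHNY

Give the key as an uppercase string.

  i= 0: N-Y = 15 → P
  i= 1: I-I =  0 → A
  i= 2: Z-H = 18 → S
  i= 3: P-Z = 16 → Q
  i= 4: V-I = 13 → N
  i= 5: B-K = 17 → R
  i= 6: M-X = 15 → P
  i= 7: G-G =  0 → A
  i= 8: Y-G = 18 → S
  i= 9: J-T = 16 → Q
  i=10: K-X = 13 → N
  i=11: Q-Z = 17 → R
  i=12: U-F = 15 → P
  i=13: A-A =  0 → A
  i=14: V-D = 18 → S
  i=15: Y-I = 16 → Q
  i=16: D-Q = 13 → N
  i=17: P-Y = 17 → R
  i=18: T-E = 15 → P
  i=19: G-G =  0 → A
  i=20: T-B = 18 → S
  i=21: M-W = 16 → Q
  i=22: H-U = 13 → N
  i=23: Z-I = 17 → R
  i=24: N-Y = 15 → P
  i=25: G-G =  0 → A
  i=26: X-F = 18 → S
  i=27: Q-A = 16 → Q
  i=28: I-V = 13 → N
  i=29: L-U = 17 → R
  i=30: U-F = 15 → P
  i=31: H-H =  0 → A
  i=32: N-V = 18 → S
  i=33: Y-I = 16 → Q
  shifts repeat with period 6: PASQNR

PASQNR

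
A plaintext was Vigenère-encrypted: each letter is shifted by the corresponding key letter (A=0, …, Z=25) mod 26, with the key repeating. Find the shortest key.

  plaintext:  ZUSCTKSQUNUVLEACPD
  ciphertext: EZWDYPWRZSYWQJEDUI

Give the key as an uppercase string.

FFEB

  i= 0: E-Z =  5 → F
  i= 1: Z-U =  5 → F
  i= 2: W-S =  4 → E
  i= 3: D-C =  1 → B
  i= 4: Y-T =  5 → F
  i= 5: P-K =  5 → F
  i= 6: W-S =  4 → E
  i= 7: R-Q =  1 → B
  i= 8: Z-U =  5 → F
  i= 9: S-N =  5 → F
  i=10: Y-U =  4 → E
  i=11: W-V =  1 → B
  i=12: Q-L =  5 → F
  i=13: J-E =  5 → F
  i=14: E-A =  4 → E
  i=15: D-C =  1 → B
  i=16: U-P =  5 → F
  i=17: I-D =  5 → F
  shifts repeat with period 4: FFEB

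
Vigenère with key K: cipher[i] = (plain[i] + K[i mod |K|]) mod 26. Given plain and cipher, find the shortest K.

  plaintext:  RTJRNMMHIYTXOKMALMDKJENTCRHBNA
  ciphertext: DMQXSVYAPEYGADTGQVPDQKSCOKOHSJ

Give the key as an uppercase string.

  i= 0: D-R = 12 → M
  i= 1: M-T = 19 → T
  i= 2: Q-J =  7 → H
  i= 3: X-R =  6 → G
  i= 4: S-N =  5 → F
  i= 5: V-M =  9 → J
  i= 6: Y-M = 12 → M
  i= 7: A-H = 19 → T
  i= 8: P-I =  7 → H
  i= 9: E-Y =  6 → G
  i=10: Y-T =  5 → F
  i=11: G-X =  9 → J
  i=12: A-O = 12 → M
  i=13: D-K = 19 → T
  i=14: T-M =  7 → H
  i=15: G-A =  6 → G
  i=16: Q-L =  5 → F
  i=17: V-M =  9 → J
  i=18: P-D = 12 → M
  i=19: D-K = 19 → T
  i=20: Q-J =  7 → H
  i=21: K-E =  6 → G
  i=22: S-N =  5 → F
  i=23: C-T =  9 → J
  i=24: O-C = 12 → M
  i=25: K-R = 19 → T
  i=26: O-H =  7 → H
  i=27: H-B =  6 → G
  i=28: S-N =  5 → F
  i=29: J-A =  9 → J
  shifts repeat with period 6: MTHGFJ

MTHGFJ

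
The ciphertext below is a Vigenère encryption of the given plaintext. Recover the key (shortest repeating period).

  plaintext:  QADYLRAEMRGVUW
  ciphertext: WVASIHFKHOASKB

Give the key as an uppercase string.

  i= 0: W-Q =  6 → G
  i= 1: V-A = 21 → V
  i= 2: A-D = 23 → X
  i= 3: S-Y = 20 → U
  i= 4: I-L = 23 → X
  i= 5: H-R = 16 → Q
  i= 6: F-A =  5 → F
  i= 7: K-E =  6 → G
  i= 8: H-M = 21 → V
  i= 9: O-R = 23 → X
  i=10: A-G = 20 → U
  i=11: S-V = 23 → X
  i=12: K-U = 16 → Q
  i=13: B-W =  5 → F
  shifts repeat with period 7: GVXUXQF

GVXUXQF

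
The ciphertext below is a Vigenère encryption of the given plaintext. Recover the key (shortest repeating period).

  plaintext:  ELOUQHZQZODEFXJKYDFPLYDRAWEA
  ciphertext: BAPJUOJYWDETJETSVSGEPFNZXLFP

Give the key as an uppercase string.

  i= 0: B-E = 23 → X
  i= 1: A-L = 15 → P
  i= 2: P-O =  1 → B
  i= 3: J-U = 15 → P
  i= 4: U-Q =  4 → E
  i= 5: O-H =  7 → H
  i= 6: J-Z = 10 → K
  i= 7: Y-Q =  8 → I
  i= 8: W-Z = 23 → X
  i= 9: D-O = 15 → P
  i=10: E-D =  1 → B
  i=11: T-E = 15 → P
  i=12: J-F =  4 → E
  i=13: E-X =  7 → H
  i=14: T-J = 10 → K
  i=15: S-K =  8 → I
  i=16: V-Y = 23 → X
  i=17: S-D = 15 → P
  i=18: G-F =  1 → B
  i=19: E-P = 15 → P
  i=20: P-L =  4 → E
  i=21: F-Y =  7 → H
  i=22: N-D = 10 → K
  i=23: Z-R =  8 → I
  i=24: X-A = 23 → X
  i=25: L-W = 15 → P
  i=26: F-E =  1 → B
  i=27: P-A = 15 → P
  shifts repeat with period 8: XPBPEHKI

XPBPEHKI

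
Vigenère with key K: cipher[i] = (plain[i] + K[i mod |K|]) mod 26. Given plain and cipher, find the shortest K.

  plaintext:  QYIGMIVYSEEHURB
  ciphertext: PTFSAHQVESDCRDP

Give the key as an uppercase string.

ZVXMO

  i= 0: P-Q = 25 → Z
  i= 1: T-Y = 21 → V
  i= 2: F-I = 23 → X
  i= 3: S-G = 12 → M
  i= 4: A-M = 14 → O
  i= 5: H-I = 25 → Z
  i= 6: Q-V = 21 → V
  i= 7: V-Y = 23 → X
  i= 8: E-S = 12 → M
  i= 9: S-E = 14 → O
  i=10: D-E = 25 → Z
  i=11: C-H = 21 → V
  i=12: R-U = 23 → X
  i=13: D-R = 12 → M
  i=14: P-B = 14 → O
  shifts repeat with period 5: ZVXMO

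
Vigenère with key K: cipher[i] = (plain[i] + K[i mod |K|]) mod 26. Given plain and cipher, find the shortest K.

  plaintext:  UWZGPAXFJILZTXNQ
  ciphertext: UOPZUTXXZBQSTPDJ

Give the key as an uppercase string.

ASQTFT

  i= 0: U-U =  0 → A
  i= 1: O-W = 18 → S
  i= 2: P-Z = 16 → Q
  i= 3: Z-G = 19 → T
  i= 4: U-P =  5 → F
  i= 5: T-A = 19 → T
  i= 6: X-X =  0 → A
  i= 7: X-F = 18 → S
  i= 8: Z-J = 16 → Q
  i= 9: B-I = 19 → T
  i=10: Q-L =  5 → F
  i=11: S-Z = 19 → T
  i=12: T-T =  0 → A
  i=13: P-X = 18 → S
  i=14: D-N = 16 → Q
  i=15: J-Q = 19 → T
  shifts repeat with period 6: ASQTFT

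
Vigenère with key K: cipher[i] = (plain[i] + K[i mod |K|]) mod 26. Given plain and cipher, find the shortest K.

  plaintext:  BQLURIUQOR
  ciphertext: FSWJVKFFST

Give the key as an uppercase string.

ECLP

  i= 0: F-B =  4 → E
  i= 1: S-Q =  2 → C
  i= 2: W-L = 11 → L
  i= 3: J-U = 15 → P
  i= 4: V-R =  4 → E
  i= 5: K-I =  2 → C
  i= 6: F-U = 11 → L
  i= 7: F-Q = 15 → P
  i= 8: S-O =  4 → E
  i= 9: T-R =  2 → C
  shifts repeat with period 4: ECLP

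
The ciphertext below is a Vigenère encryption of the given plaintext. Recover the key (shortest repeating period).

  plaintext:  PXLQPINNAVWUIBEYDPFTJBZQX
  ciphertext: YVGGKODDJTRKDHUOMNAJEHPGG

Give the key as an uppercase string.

JYVQVGQQ

  i= 0: Y-P =  9 → J
  i= 1: V-X = 24 → Y
  i= 2: G-L = 21 → V
  i= 3: G-Q = 16 → Q
  i= 4: K-P = 21 → V
  i= 5: O-I =  6 → G
  i= 6: D-N = 16 → Q
  i= 7: D-N = 16 → Q
  i= 8: J-A =  9 → J
  i= 9: T-V = 24 → Y
  i=10: R-W = 21 → V
  i=11: K-U = 16 → Q
  i=12: D-I = 21 → V
  i=13: H-B =  6 → G
  i=14: U-E = 16 → Q
  i=15: O-Y = 16 → Q
  i=16: M-D =  9 → J
  i=17: N-P = 24 → Y
  i=18: A-F = 21 → V
  i=19: J-T = 16 → Q
  i=20: E-J = 21 → V
  i=21: H-B =  6 → G
  i=22: P-Z = 16 → Q
  i=23: G-Q = 16 → Q
  i=24: G-X =  9 → J
  shifts repeat with period 8: JYVQVGQQ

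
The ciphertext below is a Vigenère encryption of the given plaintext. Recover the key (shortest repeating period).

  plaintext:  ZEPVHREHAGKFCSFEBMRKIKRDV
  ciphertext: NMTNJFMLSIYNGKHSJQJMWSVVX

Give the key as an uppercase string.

  i= 0: N-Z = 14 → O
  i= 1: M-E =  8 → I
  i= 2: T-P =  4 → E
  i= 3: N-V = 18 → S
  i= 4: J-H =  2 → C
  i= 5: F-R = 14 → O
  i= 6: M-E =  8 → I
  i= 7: L-H =  4 → E
  i= 8: S-A = 18 → S
  i= 9: I-G =  2 → C
  i=10: Y-K = 14 → O
  i=11: N-F =  8 → I
  i=12: G-C =  4 → E
  i=13: K-S = 18 → S
  i=14: H-F =  2 → C
  i=15: S-E = 14 → O
  i=16: J-B =  8 → I
  i=17: Q-M =  4 → E
  i=18: J-R = 18 → S
  i=19: M-K =  2 → C
  i=20: W-I = 14 → O
  i=21: S-K =  8 → I
  i=22: V-R =  4 → E
  i=23: V-D = 18 → S
  i=24: X-V =  2 → C
  shifts repeat with period 5: OIESC

OIESC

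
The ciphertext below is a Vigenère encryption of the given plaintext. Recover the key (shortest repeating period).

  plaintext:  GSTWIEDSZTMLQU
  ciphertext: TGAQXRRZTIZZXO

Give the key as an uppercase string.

  i= 0: T-G = 13 → N
  i= 1: G-S = 14 → O
  i= 2: A-T =  7 → H
  i= 3: Q-W = 20 → U
  i= 4: X-I = 15 → P
  i= 5: R-E = 13 → N
  i= 6: R-D = 14 → O
  i= 7: Z-S =  7 → H
  i= 8: T-Z = 20 → U
  i= 9: I-T = 15 → P
  i=10: Z-M = 13 → N
  i=11: Z-L = 14 → O
  i=12: X-Q =  7 → H
  i=13: O-U = 20 → U
  shifts repeat with period 5: NOHUP

NOHUP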